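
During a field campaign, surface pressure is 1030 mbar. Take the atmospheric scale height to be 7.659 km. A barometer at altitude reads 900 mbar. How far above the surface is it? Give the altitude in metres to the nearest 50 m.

Invert the barometric formula: z = H ln(P₀/P).
P₀/P = 1030/900 = 1.1444; ln(1.1444) = 0.13488.
z = 7659.0 × 0.13488 = 1033.0 m.

z ≈ 1050 m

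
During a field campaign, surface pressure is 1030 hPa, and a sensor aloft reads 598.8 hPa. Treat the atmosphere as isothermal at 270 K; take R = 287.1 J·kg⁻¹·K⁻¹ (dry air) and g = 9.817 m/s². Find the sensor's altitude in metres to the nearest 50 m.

z ≈ 4300 m

Scale height: H = RT/g = 287.1 × 270 / 9.817 = 7896.2 m.
Invert the barometric formula: z = H ln(P₀/P).
P₀/P = 1030/598.8 = 1.7201; ln(1.7201) = 0.54238.
z = 7896.2 × 0.54238 = 4282.7 m.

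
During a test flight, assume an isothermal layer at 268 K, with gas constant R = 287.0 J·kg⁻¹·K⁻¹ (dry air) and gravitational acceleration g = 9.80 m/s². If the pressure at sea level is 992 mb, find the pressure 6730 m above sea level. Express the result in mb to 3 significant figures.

Scale height: H = RT/g = 287.0 × 268 / 9.80 = 7848.6 m.
Barometric formula: P = P₀ exp(−z/H).
z/H = 6730.0/7848.6 = 0.85748; exp(−0.85748) = 0.42423.
P = 992 × 0.42423 = 420.84 mb.

P ≈ 421 mb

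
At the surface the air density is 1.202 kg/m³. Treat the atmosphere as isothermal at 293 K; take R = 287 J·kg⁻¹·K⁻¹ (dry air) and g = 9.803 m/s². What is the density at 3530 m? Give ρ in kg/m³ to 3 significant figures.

Scale height: H = RT/g = 287 × 293 / 9.803 = 8578.1 m.
In an isothermal atmosphere, density decays like pressure: ρ = ρ₀ exp(−z/H).
z/H = 3530.0/8578.1 = 0.41151; exp(−0.41151) = 0.66265.
ρ = 1.202 × 0.66265 = 0.79651 kg/m³.

ρ ≈ 0.797 kg/m³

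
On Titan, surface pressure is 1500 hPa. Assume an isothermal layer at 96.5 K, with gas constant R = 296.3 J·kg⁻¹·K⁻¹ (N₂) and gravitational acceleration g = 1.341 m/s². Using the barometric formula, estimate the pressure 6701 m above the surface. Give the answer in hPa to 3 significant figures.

Scale height: H = RT/g = 296.3 × 96.5 / 1.341 = 21322 m.
Barometric formula: P = P₀ exp(−z/H).
z/H = 6701.0/21322 = 0.31428; exp(−0.31428) = 0.73031.
P = 1500 × 0.73031 = 1095.5 hPa.

P ≈ 1100 hPa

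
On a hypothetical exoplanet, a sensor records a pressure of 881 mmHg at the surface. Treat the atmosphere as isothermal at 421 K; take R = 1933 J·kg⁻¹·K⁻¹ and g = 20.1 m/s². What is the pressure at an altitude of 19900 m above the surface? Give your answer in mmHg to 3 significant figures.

Scale height: H = RT/g = 1933 × 421 / 20.1 = 40487 m.
Barometric formula: P = P₀ exp(−z/H).
z/H = 19900/40487 = 0.49152; exp(−0.49152) = 0.61170.
P = 881 × 0.61170 = 538.91 mmHg.

P ≈ 539 mmHg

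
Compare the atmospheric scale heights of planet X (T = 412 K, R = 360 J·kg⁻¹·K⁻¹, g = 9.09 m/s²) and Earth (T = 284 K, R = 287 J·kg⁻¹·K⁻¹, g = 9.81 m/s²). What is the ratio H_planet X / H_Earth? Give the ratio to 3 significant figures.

H = RT/g for each body.
H_planet X = 360 × 412 / 9.09 = 16317 m.
H_Earth = 287 × 284 / 9.81 = 8308.7 m.
H_planet X/H_Earth = 16317/8308.7 = 1.9638.

H_planet X/H_Earth ≈ 1.96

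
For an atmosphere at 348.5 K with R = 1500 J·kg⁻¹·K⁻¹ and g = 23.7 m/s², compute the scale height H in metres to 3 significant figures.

The scale height of an isothermal atmosphere is H = RT/g.
H = 1500 × 348.5 / 23.7 = 522750/23.7 = 22057 m.

H ≈ 22100 m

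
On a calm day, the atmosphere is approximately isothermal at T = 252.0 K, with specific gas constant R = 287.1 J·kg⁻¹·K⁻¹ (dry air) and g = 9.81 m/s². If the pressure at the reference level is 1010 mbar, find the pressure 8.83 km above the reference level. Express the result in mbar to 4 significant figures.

P ≈ 305.0 mbar

Scale height: H = RT/g = 287.1 × 252.0 / 9.81 = 7375.0 m.
Barometric formula: P = P₀ exp(−z/H).
z/H = 8830.0/7375.0 = 1.1973; exp(−1.1973) = 0.30201.
P = 1010 × 0.30201 = 305.03 mbar.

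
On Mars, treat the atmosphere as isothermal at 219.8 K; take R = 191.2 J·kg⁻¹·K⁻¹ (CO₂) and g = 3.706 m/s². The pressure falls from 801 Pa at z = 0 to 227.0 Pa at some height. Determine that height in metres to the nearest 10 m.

z ≈ 14300 m

Scale height: H = RT/g = 191.2 × 219.8 / 3.706 = 11340 m.
Invert the barometric formula: z = H ln(P₀/P).
P₀/P = 801/227.0 = 3.5286; ln(3.5286) = 1.2609.
z = 11340 × 1.2609 = 14299 m.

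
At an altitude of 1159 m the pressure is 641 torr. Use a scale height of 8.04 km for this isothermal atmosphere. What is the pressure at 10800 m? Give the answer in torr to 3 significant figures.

P ≈ 193 torr

Between two levels, P₂ = P₁ exp(−Δz/H) with Δz = z₂ − z₁.
Δz = 10800 − 1159.0 = 9641.0 m; Δz/H = 9641.0/8040.0 = 1.1991.
P₂ = 641 × exp(−1.1991) = 641 × 0.30147 = 193.24 torr.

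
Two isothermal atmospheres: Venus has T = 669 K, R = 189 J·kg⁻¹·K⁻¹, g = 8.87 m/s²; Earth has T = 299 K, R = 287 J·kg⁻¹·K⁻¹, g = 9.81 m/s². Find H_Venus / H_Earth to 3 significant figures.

H = RT/g for each body.
H_Venus = 189 × 669 / 8.87 = 14255 m.
H_Earth = 287 × 299 / 9.81 = 8747.5 m.
H_Venus/H_Earth = 14255/8747.5 = 1.6296.

H_Venus/H_Earth ≈ 1.63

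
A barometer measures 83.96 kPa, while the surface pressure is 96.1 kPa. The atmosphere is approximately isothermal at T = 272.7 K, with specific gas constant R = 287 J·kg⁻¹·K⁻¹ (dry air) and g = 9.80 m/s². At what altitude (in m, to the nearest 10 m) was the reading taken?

Scale height: H = RT/g = 287 × 272.7 / 9.80 = 7986.2 m.
Invert the barometric formula: z = H ln(P₀/P).
P₀/P = 96.1/83.96 = 1.1446; ln(1.1446) = 0.13506.
z = 7986.2 × 0.13506 = 1078.6 m.

z ≈ 1080 m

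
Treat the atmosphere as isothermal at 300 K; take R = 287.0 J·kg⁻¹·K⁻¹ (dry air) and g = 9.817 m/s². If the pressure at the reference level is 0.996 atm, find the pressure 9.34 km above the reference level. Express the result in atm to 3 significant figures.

P ≈ 0.343 atm

Scale height: H = RT/g = 287.0 × 300 / 9.817 = 8770.5 m.
Barometric formula: P = P₀ exp(−z/H).
z/H = 9340.0/8770.5 = 1.0649; exp(−1.0649) = 0.34476.
P = 0.996 × 0.34476 = 0.34338 atm.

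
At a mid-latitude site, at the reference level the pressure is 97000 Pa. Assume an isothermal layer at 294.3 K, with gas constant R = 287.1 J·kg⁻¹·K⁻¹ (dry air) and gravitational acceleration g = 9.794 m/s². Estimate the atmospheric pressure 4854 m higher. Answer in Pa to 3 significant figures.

Scale height: H = RT/g = 287.1 × 294.3 / 9.794 = 8627.1 m.
Barometric formula: P = P₀ exp(−z/H).
z/H = 4854.0/8627.1 = 0.56265; exp(−0.56265) = 0.56970.
P = 97000 × 0.56970 = 55261 Pa.

P ≈ 55300 Pa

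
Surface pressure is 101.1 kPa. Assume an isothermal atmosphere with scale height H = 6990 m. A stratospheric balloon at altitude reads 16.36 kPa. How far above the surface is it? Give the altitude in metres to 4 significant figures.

Invert the barometric formula: z = H ln(P₀/P).
P₀/P = 101.1/16.36 = 6.1797; ln(6.1797) = 1.8213.
z = 6990.0 × 1.8213 = 12731 m.

z ≈ 12730 m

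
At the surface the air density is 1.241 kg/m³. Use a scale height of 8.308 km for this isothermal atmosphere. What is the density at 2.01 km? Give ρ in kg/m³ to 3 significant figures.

ρ ≈ 0.974 kg/m³

In an isothermal atmosphere, density decays like pressure: ρ = ρ₀ exp(−z/H).
z/H = 2010.0/8308.0 = 0.24194; exp(−0.24194) = 0.78510.
ρ = 1.241 × 0.78510 = 0.97431 kg/m³.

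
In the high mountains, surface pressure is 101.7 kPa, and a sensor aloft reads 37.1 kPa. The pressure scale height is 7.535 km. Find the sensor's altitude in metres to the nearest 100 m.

Invert the barometric formula: z = H ln(P₀/P).
P₀/P = 101.7/37.1 = 2.7412; ln(2.7412) = 1.0084.
z = 7535.0 × 1.0084 = 7598.3 m.

z ≈ 7600 m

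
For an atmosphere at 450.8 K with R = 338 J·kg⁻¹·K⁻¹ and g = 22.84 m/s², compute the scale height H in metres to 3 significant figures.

The scale height of an isothermal atmosphere is H = RT/g.
H = 338 × 450.8 / 22.84 = 152370/22.84 = 6671.2 m.

H ≈ 6670 m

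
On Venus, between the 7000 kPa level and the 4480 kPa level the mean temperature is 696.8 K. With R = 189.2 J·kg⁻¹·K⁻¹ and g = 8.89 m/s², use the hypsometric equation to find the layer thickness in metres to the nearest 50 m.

Δz ≈ 6600 m

Hypsometric equation: Δz = (R T̄/g) ln(P₁/P₂).
R T̄/g = 189.2 × 696.8 / 8.89 = 14830 m.
ln(7000/4480) = ln(1.5625) = 0.44629.
Δz = 14830 × 0.44629 = 6618.5 m.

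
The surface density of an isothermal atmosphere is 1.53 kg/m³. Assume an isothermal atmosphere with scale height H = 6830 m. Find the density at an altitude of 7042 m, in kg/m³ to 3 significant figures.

ρ ≈ 0.546 kg/m³

In an isothermal atmosphere, density decays like pressure: ρ = ρ₀ exp(−z/H).
z/H = 7042.0/6830.0 = 1.0310; exp(−1.0310) = 0.35665.
ρ = 1.53 × 0.35665 = 0.54567 kg/m³.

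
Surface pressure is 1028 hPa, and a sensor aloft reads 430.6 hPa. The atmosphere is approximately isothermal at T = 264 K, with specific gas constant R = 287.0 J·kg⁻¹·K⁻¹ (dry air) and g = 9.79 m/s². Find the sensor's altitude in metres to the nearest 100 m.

Scale height: H = RT/g = 287.0 × 264 / 9.79 = 7739.3 m.
Invert the barometric formula: z = H ln(P₀/P).
P₀/P = 1028/430.6 = 2.3874; ln(2.3874) = 0.87020.
z = 7739.3 × 0.87020 = 6734.7 m.

z ≈ 6700 m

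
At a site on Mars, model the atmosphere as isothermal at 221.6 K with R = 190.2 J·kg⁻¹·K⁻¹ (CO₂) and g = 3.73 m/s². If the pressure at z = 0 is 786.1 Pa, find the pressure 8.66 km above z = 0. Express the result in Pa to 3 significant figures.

Scale height: H = RT/g = 190.2 × 221.6 / 3.73 = 11300 m.
Barometric formula: P = P₀ exp(−z/H).
z/H = 8660.0/11300 = 0.76637; exp(−0.76637) = 0.46470.
P = 786.1 × 0.46470 = 365.30 Pa.

P ≈ 365 Pa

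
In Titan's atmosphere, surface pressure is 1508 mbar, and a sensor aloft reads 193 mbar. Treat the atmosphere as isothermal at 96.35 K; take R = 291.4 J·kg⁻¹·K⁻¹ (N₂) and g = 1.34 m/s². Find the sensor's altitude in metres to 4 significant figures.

Scale height: H = RT/g = 291.4 × 96.35 / 1.34 = 20953 m.
Invert the barometric formula: z = H ln(P₀/P).
P₀/P = 1508/193 = 7.8135; ln(7.8135) = 2.0559.
z = 20953 × 2.0559 = 43077 m.

z ≈ 43080 m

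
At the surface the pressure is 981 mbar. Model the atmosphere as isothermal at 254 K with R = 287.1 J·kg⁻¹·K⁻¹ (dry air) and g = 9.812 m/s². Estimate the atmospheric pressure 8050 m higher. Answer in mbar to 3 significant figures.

P ≈ 332 mbar

Scale height: H = RT/g = 287.1 × 254 / 9.812 = 7432.1 m.
Barometric formula: P = P₀ exp(−z/H).
z/H = 8050.0/7432.1 = 1.0831; exp(−1.0831) = 0.33854.
P = 981 × 0.33854 = 332.11 mbar.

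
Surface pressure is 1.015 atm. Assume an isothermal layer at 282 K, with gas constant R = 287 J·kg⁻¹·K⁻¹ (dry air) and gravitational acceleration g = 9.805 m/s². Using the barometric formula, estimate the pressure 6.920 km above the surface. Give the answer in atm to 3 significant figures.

P ≈ 0.439 atm

Scale height: H = RT/g = 287 × 282 / 9.805 = 8254.4 m.
Barometric formula: P = P₀ exp(−z/H).
z/H = 6920.0/8254.4 = 0.83834; exp(−0.83834) = 0.43243.
P = 1.015 × 0.43243 = 0.43892 atm.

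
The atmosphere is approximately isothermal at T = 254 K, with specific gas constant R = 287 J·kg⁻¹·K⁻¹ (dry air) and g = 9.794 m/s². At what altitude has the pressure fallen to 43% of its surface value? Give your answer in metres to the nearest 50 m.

Scale height: H = RT/g = 287 × 254 / 9.794 = 7443.1 m.
Set P/P₀ = exp(−z/H) = 0.43, so z = −H ln(0.43).
−ln(0.43) = 0.84397; z = 7443.1 × 0.84397 = 6281.8 m.

z ≈ 6300 m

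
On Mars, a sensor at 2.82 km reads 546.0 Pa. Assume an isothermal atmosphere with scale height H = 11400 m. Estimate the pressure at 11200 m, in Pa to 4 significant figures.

P ≈ 261.8 Pa

Between two levels, P₂ = P₁ exp(−Δz/H) with Δz = z₂ − z₁.
Δz = 11200 − 2820.0 = 8380.0 m; Δz/H = 8380.0/11400 = 0.73509.
P₂ = 546.0 × exp(−0.73509) = 546.0 × 0.47946 = 261.79 Pa.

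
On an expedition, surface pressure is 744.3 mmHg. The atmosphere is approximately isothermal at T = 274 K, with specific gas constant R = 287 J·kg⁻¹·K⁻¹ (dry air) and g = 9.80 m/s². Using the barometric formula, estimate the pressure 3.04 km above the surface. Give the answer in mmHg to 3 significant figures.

Scale height: H = RT/g = 287 × 274 / 9.80 = 8024.3 m.
Barometric formula: P = P₀ exp(−z/H).
z/H = 3040.0/8024.3 = 0.37885; exp(−0.37885) = 0.68465.
P = 744.3 × 0.68465 = 509.58 mmHg.

P ≈ 510 mmHg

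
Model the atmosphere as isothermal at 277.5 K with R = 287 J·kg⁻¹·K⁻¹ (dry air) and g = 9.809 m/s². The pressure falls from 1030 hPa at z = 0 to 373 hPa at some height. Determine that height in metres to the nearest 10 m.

Scale height: H = RT/g = 287 × 277.5 / 9.809 = 8119.3 m.
Invert the barometric formula: z = H ln(P₀/P).
P₀/P = 1030/373 = 2.7614; ln(2.7614) = 1.0157.
z = 8119.3 × 1.0157 = 8246.8 m.

z ≈ 8250 m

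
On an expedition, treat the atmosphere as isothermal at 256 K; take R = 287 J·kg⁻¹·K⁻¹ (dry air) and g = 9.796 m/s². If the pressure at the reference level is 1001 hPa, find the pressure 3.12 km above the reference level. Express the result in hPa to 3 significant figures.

P ≈ 660 hPa

Scale height: H = RT/g = 287 × 256 / 9.796 = 7500.2 m.
Barometric formula: P = P₀ exp(−z/H).
z/H = 3120.0/7500.2 = 0.41599; exp(−0.41599) = 0.65969.
P = 1001 × 0.65969 = 660.35 hPa.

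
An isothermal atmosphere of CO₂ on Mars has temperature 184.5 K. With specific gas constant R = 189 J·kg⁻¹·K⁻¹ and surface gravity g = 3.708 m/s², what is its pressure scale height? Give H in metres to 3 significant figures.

The scale height of an isothermal atmosphere is H = RT/g.
H = 189 × 184.5 / 3.708 = 34870/3.708 = 9404.0 m.

H ≈ 9400 m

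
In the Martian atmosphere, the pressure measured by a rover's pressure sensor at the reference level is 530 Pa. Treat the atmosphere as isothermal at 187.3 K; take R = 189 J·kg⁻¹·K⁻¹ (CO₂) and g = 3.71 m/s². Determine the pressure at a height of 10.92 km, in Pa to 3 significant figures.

P ≈ 169 Pa

Scale height: H = RT/g = 189 × 187.3 / 3.71 = 9541.7 m.
Barometric formula: P = P₀ exp(−z/H).
z/H = 10920/9541.7 = 1.1445; exp(−1.1445) = 0.31838.
P = 530 × 0.31838 = 168.74 Pa.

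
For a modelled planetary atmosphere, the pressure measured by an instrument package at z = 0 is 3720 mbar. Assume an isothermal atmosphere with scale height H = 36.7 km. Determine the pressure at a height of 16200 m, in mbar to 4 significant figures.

Barometric formula: P = P₀ exp(−z/H).
z/H = 16200/36700 = 0.44142; exp(−0.44142) = 0.64312.
P = 3720 × 0.64312 = 2392.4 mbar.

P ≈ 2392 mbar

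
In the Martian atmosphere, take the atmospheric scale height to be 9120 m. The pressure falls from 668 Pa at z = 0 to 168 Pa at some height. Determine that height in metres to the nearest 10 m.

z ≈ 12590 m

Invert the barometric formula: z = H ln(P₀/P).
P₀/P = 668/168 = 3.9762; ln(3.9762) = 1.3803.
z = 9120.0 × 1.3803 = 12588 m.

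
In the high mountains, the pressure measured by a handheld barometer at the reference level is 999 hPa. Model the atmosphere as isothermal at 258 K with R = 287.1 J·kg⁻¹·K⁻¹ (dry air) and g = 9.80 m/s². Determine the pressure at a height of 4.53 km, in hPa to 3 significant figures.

Scale height: H = RT/g = 287.1 × 258 / 9.80 = 7558.3 m.
Barometric formula: P = P₀ exp(−z/H).
z/H = 4530.0/7558.3 = 0.59934; exp(−0.59934) = 0.54917.
P = 999 × 0.54917 = 548.62 hPa.

P ≈ 549 hPa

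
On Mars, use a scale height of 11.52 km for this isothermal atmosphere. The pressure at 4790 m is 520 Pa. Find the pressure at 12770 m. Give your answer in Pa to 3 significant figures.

P ≈ 260 Pa

Between two levels, P₂ = P₁ exp(−Δz/H) with Δz = z₂ − z₁.
Δz = 12770 − 4790.0 = 7980.0 m; Δz/H = 7980.0/11520 = 0.69271.
P₂ = 520 × exp(−0.69271) = 520 × 0.50022 = 260.11 Pa.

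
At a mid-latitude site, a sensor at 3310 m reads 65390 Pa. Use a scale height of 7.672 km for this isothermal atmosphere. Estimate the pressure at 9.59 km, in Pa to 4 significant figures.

Between two levels, P₂ = P₁ exp(−Δz/H) with Δz = z₂ − z₁.
Δz = 9590.0 − 3310.0 = 6280.0 m; Δz/H = 6280.0/7672.0 = 0.81856.
P₂ = 65390 × exp(−0.81856) = 65390 × 0.44107 = 28842 Pa.

P ≈ 28840 Pa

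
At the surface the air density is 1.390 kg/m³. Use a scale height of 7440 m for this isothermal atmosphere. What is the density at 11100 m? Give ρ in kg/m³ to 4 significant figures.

ρ ≈ 0.3127 kg/m³

In an isothermal atmosphere, density decays like pressure: ρ = ρ₀ exp(−z/H).
z/H = 11100/7440.0 = 1.4919; exp(−1.4919) = 0.22494.
ρ = 1.390 × 0.22494 = 0.31267 kg/m³.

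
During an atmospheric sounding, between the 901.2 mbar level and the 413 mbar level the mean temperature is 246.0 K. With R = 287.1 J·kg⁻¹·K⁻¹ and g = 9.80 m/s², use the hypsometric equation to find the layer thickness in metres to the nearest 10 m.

Hypsometric equation: Δz = (R T̄/g) ln(P₁/P₂).
R T̄/g = 287.1 × 246.0 / 9.80 = 7206.8 m.
ln(901.2/413) = ln(2.1821) = 0.78029.
Δz = 7206.8 × 0.78029 = 5623.4 m.

Δz ≈ 5620 m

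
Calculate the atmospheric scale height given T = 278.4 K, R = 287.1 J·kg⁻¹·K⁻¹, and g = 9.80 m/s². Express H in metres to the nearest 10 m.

H ≈ 8160 m

The scale height of an isothermal atmosphere is H = RT/g.
H = 287.1 × 278.4 / 9.80 = 79929/9.80 = 8156.0 m.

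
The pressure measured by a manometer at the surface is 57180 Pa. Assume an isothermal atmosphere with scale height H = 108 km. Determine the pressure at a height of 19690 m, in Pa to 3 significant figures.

P ≈ 47700 Pa

Barometric formula: P = P₀ exp(−z/H).
z/H = 19690/108000 = 0.18231; exp(−0.18231) = 0.83334.
P = 57180 × 0.83334 = 47650 Pa.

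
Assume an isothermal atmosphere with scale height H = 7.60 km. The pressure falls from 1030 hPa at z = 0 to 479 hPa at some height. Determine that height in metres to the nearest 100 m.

Invert the barometric formula: z = H ln(P₀/P).
P₀/P = 1030/479 = 2.1503; ln(2.1503) = 0.76561.
z = 7600.0 × 0.76561 = 5818.6 m.

z ≈ 5800 m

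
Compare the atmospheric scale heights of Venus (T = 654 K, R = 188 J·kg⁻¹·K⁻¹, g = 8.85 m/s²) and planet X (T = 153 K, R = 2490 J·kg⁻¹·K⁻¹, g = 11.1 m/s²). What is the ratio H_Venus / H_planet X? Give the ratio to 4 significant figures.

H = RT/g for each body.
H_Venus = 188 × 654 / 8.85 = 13893 m.
H_planet X = 2490 × 153 / 11.1 = 34322 m.
H_Venus/H_planet X = 13893/34322 = 0.40478.

H_Venus/H_planet X ≈ 0.4048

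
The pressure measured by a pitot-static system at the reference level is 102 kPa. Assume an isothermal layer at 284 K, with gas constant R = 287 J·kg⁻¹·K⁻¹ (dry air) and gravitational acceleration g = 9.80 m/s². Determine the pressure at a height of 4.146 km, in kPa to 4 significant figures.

Scale height: H = RT/g = 287 × 284 / 9.80 = 8317.1 m.
Barometric formula: P = P₀ exp(−z/H).
z/H = 4146.0/8317.1 = 0.49849; exp(−0.49849) = 0.60745.
P = 102 × 0.60745 = 61.960 kPa.

P ≈ 61.96 kPa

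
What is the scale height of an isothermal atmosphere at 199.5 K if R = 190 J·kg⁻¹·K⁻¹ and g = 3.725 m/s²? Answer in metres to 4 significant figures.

H ≈ 10180 m

The scale height of an isothermal atmosphere is H = RT/g.
H = 190 × 199.5 / 3.725 = 37905/3.725 = 10176 m.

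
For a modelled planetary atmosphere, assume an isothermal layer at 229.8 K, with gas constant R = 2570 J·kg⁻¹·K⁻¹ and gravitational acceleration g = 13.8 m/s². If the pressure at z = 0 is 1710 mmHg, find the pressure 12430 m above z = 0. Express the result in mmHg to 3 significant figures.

P ≈ 1280 mmHg

Scale height: H = RT/g = 2570 × 229.8 / 13.8 = 42796 m.
Barometric formula: P = P₀ exp(−z/H).
z/H = 12430/42796 = 0.29045; exp(−0.29045) = 0.74793.
P = 1710 × 0.74793 = 1279.0 mmHg.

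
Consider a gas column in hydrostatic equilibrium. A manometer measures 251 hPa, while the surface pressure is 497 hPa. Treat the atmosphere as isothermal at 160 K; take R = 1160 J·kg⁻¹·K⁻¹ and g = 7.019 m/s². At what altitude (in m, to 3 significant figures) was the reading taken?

Scale height: H = RT/g = 1160 × 160 / 7.019 = 26443 m.
Invert the barometric formula: z = H ln(P₀/P).
P₀/P = 497/251 = 1.9801; ln(1.9801) = 0.68315.
z = 26443 × 0.68315 = 18065 m.

z ≈ 18100 m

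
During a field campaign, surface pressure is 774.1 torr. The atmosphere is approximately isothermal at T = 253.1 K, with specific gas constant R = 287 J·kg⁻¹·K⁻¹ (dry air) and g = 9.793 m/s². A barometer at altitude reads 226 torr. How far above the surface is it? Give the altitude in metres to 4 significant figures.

z ≈ 9132 m

Scale height: H = RT/g = 287 × 253.1 / 9.793 = 7417.5 m.
Invert the barometric formula: z = H ln(P₀/P).
P₀/P = 774.1/226 = 3.4252; ln(3.4252) = 1.2312.
z = 7417.5 × 1.2312 = 9132.4 m.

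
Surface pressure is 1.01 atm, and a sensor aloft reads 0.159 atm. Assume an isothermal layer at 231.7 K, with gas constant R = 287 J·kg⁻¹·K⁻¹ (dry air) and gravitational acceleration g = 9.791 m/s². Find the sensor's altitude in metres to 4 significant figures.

Scale height: H = RT/g = 287 × 231.7 / 9.791 = 6791.7 m.
Invert the barometric formula: z = H ln(P₀/P).
P₀/P = 1.01/0.159 = 6.3522; ln(6.3522) = 1.8488.
z = 6791.7 × 1.8488 = 12556 m.

z ≈ 12560 m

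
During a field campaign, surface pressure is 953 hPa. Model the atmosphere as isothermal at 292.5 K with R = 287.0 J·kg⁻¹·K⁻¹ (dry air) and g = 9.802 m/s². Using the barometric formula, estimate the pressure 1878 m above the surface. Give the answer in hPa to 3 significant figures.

Scale height: H = RT/g = 287.0 × 292.5 / 9.802 = 8564.3 m.
Barometric formula: P = P₀ exp(−z/H).
z/H = 1878.0/8564.3 = 0.21928; exp(−0.21928) = 0.80310.
P = 953 × 0.80310 = 765.35 hPa.

P ≈ 765 hPa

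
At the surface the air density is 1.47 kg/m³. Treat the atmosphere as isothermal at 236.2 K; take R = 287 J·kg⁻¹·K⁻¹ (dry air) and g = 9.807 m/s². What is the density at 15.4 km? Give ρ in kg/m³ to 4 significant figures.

Scale height: H = RT/g = 287 × 236.2 / 9.807 = 6912.3 m.
In an isothermal atmosphere, density decays like pressure: ρ = ρ₀ exp(−z/H).
z/H = 15400/6912.3 = 2.2279; exp(−2.2279) = 0.10775.
ρ = 1.47 × 0.10775 = 0.15839 kg/m³.

ρ ≈ 0.1584 kg/m³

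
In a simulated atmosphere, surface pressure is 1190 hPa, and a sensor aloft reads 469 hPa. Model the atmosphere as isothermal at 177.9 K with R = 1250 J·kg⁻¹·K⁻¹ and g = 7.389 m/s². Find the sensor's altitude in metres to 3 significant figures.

Scale height: H = RT/g = 1250 × 177.9 / 7.389 = 30095 m.
Invert the barometric formula: z = H ln(P₀/P).
P₀/P = 1190/469 = 2.5373; ln(2.5373) = 0.93110.
z = 30095 × 0.93110 = 28021 m.

z ≈ 28000 m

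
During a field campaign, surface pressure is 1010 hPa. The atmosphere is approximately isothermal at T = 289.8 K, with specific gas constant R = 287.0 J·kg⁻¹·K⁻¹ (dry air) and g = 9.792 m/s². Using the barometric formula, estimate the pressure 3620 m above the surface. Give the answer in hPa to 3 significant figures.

P ≈ 660 hPa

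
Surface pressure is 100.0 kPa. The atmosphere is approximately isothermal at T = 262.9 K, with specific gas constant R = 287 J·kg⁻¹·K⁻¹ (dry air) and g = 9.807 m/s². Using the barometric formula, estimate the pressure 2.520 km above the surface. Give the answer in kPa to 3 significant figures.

Scale height: H = RT/g = 287 × 262.9 / 9.807 = 7693.7 m.
Barometric formula: P = P₀ exp(−z/H).
z/H = 2520.0/7693.7 = 0.32754; exp(−0.32754) = 0.72069.
P = 100.0 × 0.72069 = 72.069 kPa.

P ≈ 72.1 kPa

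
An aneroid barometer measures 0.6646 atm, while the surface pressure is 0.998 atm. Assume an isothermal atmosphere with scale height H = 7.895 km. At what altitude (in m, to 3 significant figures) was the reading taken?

Invert the barometric formula: z = H ln(P₀/P).
P₀/P = 0.998/0.6646 = 1.5017; ln(1.5017) = 0.40660.
z = 7895.0 × 0.40660 = 3210.1 m.

z ≈ 3210 m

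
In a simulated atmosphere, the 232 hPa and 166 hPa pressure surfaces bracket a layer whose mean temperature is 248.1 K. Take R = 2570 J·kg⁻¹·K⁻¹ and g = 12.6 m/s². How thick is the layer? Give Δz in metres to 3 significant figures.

Hypsometric equation: Δz = (R T̄/g) ln(P₁/P₂).
R T̄/g = 2570 × 248.1 / 12.6 = 50605 m.
ln(232/166) = ln(1.3976) = 0.33476.
Δz = 50605 × 0.33476 = 16941 m.

Δz ≈ 16900 m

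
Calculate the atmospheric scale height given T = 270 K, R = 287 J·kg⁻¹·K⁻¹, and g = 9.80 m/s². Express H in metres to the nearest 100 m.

H ≈ 7900 m

The scale height of an isothermal atmosphere is H = RT/g.
H = 287 × 270 / 9.80 = 77490/9.80 = 7907.1 m.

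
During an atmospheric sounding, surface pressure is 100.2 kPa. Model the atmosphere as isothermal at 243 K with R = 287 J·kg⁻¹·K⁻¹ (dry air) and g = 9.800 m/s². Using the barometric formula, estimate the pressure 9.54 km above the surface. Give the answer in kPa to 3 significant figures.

P ≈ 26.2 kPa

Scale height: H = RT/g = 287 × 243 / 9.800 = 7116.4 m.
Barometric formula: P = P₀ exp(−z/H).
z/H = 9540.0/7116.4 = 1.3406; exp(−1.3406) = 0.26169.
P = 100.2 × 0.26169 = 26.221 kPa.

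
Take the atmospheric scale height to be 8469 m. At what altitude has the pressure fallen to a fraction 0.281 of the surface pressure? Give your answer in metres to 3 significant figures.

z ≈ 10800 m

Set P/P₀ = exp(−z/H) = 0.281, so z = −H ln(0.281).
−ln(0.281) = 1.2694; z = 8469.0 × 1.2694 = 10751 m.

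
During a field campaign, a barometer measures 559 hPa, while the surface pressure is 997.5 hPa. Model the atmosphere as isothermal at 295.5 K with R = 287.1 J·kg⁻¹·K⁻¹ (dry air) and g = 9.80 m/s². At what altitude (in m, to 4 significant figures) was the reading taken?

Scale height: H = RT/g = 287.1 × 295.5 / 9.80 = 8656.9 m.
Invert the barometric formula: z = H ln(P₀/P).
P₀/P = 997.5/559 = 1.7844; ln(1.7844) = 0.57908.
z = 8656.9 × 0.57908 = 5013.0 m.

z ≈ 5013 m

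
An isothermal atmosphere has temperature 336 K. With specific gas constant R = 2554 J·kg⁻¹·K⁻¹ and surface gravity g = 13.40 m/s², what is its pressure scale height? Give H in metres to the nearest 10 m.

H ≈ 64040 m

The scale height of an isothermal atmosphere is H = RT/g.
H = 2554 × 336 / 13.40 = 858140/13.40 = 64040 m.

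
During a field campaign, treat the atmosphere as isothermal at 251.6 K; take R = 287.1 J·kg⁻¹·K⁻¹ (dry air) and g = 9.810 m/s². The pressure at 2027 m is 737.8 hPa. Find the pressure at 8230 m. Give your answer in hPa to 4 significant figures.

P ≈ 317.7 hPa

Scale height: H = RT/g = 287.1 × 251.6 / 9.810 = 7363.3 m.
Between two levels, P₂ = P₁ exp(−Δz/H) with Δz = z₂ − z₁.
Δz = 8230.0 − 2027.0 = 6203.0 m; Δz/H = 6203.0/7363.3 = 0.84242.
P₂ = 737.8 × exp(−0.84242) = 737.8 × 0.43067 = 317.75 hPa.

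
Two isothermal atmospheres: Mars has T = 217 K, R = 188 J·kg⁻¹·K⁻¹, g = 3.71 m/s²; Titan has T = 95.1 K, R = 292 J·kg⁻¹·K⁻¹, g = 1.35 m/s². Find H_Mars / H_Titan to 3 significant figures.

H_Mars/H_Titan ≈ 0.535

H = RT/g for each body.
H_Mars = 188 × 217 / 3.71 = 10996 m.
H_Titan = 292 × 95.1 / 1.35 = 20570 m.
H_Mars/H_Titan = 10996/20570 = 0.53456.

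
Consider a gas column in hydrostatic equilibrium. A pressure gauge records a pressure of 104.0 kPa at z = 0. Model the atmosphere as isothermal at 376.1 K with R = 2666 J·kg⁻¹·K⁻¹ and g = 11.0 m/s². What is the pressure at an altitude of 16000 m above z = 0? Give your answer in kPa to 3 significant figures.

Scale height: H = RT/g = 2666 × 376.1 / 11.0 = 91153 m.
Barometric formula: P = P₀ exp(−z/H).
z/H = 16000/91153 = 0.17553; exp(−0.17553) = 0.83901.
P = 104.0 × 0.83901 = 87.257 kPa.

P ≈ 87.3 kPa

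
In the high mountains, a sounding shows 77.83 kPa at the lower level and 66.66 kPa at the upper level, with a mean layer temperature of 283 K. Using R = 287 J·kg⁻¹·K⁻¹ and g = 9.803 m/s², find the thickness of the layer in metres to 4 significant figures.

Δz ≈ 1284 m

Hypsometric equation: Δz = (R T̄/g) ln(P₁/P₂).
R T̄/g = 287 × 283 / 9.803 = 8285.3 m.
ln(77.83/66.66) = ln(1.1676) = 0.15495.
Δz = 8285.3 × 0.15495 = 1283.8 m.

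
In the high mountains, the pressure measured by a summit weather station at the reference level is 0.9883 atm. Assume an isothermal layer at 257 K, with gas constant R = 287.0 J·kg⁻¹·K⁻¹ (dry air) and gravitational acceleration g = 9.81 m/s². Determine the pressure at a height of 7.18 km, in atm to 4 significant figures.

Scale height: H = RT/g = 287.0 × 257 / 9.81 = 7518.8 m.
Barometric formula: P = P₀ exp(−z/H).
z/H = 7180.0/7518.8 = 0.95494; exp(−0.95494) = 0.38484.
P = 0.9883 × 0.38484 = 0.38034 atm.

P ≈ 0.3803 atm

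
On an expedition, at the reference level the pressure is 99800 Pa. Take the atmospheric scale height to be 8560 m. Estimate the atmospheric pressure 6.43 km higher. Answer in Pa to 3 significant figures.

P ≈ 47100 Pa

Barometric formula: P = P₀ exp(−z/H).
z/H = 6430.0/8560.0 = 0.75117; exp(−0.75117) = 0.47181.
P = 99800 × 0.47181 = 47087 Pa.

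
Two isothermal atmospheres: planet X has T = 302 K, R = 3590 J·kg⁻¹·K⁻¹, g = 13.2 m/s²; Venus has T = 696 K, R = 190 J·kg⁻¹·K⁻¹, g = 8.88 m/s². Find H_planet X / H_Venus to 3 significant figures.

H = RT/g for each body.
H_planet X = 3590 × 302 / 13.2 = 82135 m.
H_Venus = 190 × 696 / 8.88 = 14892 m.
H_planet X/H_Venus = 82135/14892 = 5.5154.

H_planet X/H_Venus ≈ 5.52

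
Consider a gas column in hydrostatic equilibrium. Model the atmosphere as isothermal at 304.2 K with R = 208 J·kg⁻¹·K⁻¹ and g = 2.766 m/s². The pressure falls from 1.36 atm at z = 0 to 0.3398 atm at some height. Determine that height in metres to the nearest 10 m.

z ≈ 31730 m

Scale height: H = RT/g = 208 × 304.2 / 2.766 = 22875 m.
Invert the barometric formula: z = H ln(P₀/P).
P₀/P = 1.36/0.3398 = 4.0024; ln(4.0024) = 1.3869.
z = 22875 × 1.3869 = 31725 m.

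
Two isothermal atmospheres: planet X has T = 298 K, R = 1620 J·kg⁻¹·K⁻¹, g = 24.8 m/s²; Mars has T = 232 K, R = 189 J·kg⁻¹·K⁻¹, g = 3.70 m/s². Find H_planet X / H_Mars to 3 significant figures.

H = RT/g for each body.
H_planet X = 1620 × 298 / 24.8 = 19466 m.
H_Mars = 189 × 232 / 3.70 = 11851 m.
H_planet X/H_Mars = 19466/11851 = 1.6426.

H_planet X/H_Mars ≈ 1.64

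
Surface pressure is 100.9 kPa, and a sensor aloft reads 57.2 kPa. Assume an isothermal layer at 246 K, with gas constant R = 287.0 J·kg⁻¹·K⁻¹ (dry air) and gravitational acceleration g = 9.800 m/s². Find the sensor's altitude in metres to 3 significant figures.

z ≈ 4090 m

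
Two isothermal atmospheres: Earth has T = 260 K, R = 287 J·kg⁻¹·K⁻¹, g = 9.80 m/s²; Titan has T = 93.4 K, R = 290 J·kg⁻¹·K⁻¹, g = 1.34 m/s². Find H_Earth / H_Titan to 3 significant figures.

H = RT/g for each body.
H_Earth = 287 × 260 / 9.80 = 7614.3 m.
H_Titan = 290 × 93.4 / 1.34 = 20213 m.
H_Earth/H_Titan = 7614.3/20213 = 0.37670.

H_Earth/H_Titan ≈ 0.377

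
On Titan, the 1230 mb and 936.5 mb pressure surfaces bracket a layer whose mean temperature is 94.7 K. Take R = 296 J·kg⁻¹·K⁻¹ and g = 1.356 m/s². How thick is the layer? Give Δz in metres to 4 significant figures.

Δz ≈ 5636 m

Hypsometric equation: Δz = (R T̄/g) ln(P₁/P₂).
R T̄/g = 296 × 94.7 / 1.356 = 20672 m.
ln(1230/936.5) = ln(1.3134) = 0.27262.
Δz = 20672 × 0.27262 = 5635.6 m.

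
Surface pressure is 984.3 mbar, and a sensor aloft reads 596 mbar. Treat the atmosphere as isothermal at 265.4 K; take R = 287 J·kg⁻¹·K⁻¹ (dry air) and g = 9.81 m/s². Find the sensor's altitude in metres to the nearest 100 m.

Scale height: H = RT/g = 287 × 265.4 / 9.81 = 7764.5 m.
Invert the barometric formula: z = H ln(P₀/P).
P₀/P = 984.3/596 = 1.6515; ln(1.6515) = 0.50168.
z = 7764.5 × 0.50168 = 3895.3 m.

z ≈ 3900 m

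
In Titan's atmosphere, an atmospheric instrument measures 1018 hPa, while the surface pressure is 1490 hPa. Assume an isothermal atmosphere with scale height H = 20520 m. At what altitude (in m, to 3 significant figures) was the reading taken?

z ≈ 7820 m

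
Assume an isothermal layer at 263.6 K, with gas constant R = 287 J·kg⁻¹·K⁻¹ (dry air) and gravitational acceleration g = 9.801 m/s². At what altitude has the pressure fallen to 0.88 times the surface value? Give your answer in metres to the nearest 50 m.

Scale height: H = RT/g = 287 × 263.6 / 9.801 = 7718.9 m.
Set P/P₀ = exp(−z/H) = 0.88, so z = −H ln(0.88).
−ln(0.88) = 0.12783; z = 7718.9 × 0.12783 = 986.71 m.

z ≈ 1000 m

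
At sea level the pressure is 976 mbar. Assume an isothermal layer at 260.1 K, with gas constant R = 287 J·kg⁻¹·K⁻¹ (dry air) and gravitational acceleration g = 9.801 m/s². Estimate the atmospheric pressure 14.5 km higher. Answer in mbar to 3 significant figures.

P ≈ 145 mbar

Scale height: H = RT/g = 287 × 260.1 / 9.801 = 7616.4 m.
Barometric formula: P = P₀ exp(−z/H).
z/H = 14500/7616.4 = 1.9038; exp(−1.9038) = 0.14900.
P = 976 × 0.14900 = 145.42 mbar.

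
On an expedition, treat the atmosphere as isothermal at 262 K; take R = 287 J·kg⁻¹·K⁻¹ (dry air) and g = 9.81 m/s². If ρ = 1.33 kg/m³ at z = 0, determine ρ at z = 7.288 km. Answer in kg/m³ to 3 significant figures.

Scale height: H = RT/g = 287 × 262 / 9.81 = 7665.0 m.
In an isothermal atmosphere, density decays like pressure: ρ = ρ₀ exp(−z/H).
z/H = 7288.0/7665.0 = 0.95082; exp(−0.95082) = 0.38642.
ρ = 1.33 × 0.38642 = 0.51394 kg/m³.

ρ ≈ 0.514 kg/m³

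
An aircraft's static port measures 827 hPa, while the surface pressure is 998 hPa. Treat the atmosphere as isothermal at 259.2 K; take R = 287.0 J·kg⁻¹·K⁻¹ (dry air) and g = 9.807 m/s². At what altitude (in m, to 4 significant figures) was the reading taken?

z ≈ 1426 m

Scale height: H = RT/g = 287.0 × 259.2 / 9.807 = 7585.4 m.
Invert the barometric formula: z = H ln(P₀/P).
P₀/P = 998/827 = 1.2068; ln(1.2068) = 0.18797.
z = 7585.4 × 0.18797 = 1425.8 m.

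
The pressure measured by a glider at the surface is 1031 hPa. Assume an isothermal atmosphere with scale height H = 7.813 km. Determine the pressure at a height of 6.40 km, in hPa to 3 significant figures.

P ≈ 454 hPa

Barometric formula: P = P₀ exp(−z/H).
z/H = 6400.0/7813.0 = 0.81915; exp(−0.81915) = 0.44081.
P = 1031 × 0.44081 = 454.48 hPa.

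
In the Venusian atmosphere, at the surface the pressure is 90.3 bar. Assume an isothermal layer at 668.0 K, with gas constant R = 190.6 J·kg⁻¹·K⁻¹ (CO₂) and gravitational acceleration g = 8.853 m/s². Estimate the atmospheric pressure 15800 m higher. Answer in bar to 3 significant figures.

Scale height: H = RT/g = 190.6 × 668.0 / 8.853 = 14382 m.
Barometric formula: P = P₀ exp(−z/H).
z/H = 15800/14382 = 1.0986; exp(−1.0986) = 0.33334.
P = 90.3 × 0.33334 = 30.101 bar.

P ≈ 30.1 bar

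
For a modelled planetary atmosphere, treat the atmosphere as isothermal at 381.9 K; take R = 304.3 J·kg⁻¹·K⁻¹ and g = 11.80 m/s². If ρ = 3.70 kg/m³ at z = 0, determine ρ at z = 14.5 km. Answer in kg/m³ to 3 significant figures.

ρ ≈ 0.849 kg/m³

Scale height: H = RT/g = 304.3 × 381.9 / 11.80 = 9848.5 m.
In an isothermal atmosphere, density decays like pressure: ρ = ρ₀ exp(−z/H).
z/H = 14500/9848.5 = 1.4723; exp(−1.4723) = 0.22940.
ρ = 3.70 × 0.22940 = 0.84878 kg/m³.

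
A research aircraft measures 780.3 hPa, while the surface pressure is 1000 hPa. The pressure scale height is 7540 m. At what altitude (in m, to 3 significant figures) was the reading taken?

z ≈ 1870 m

Invert the barometric formula: z = H ln(P₀/P).
P₀/P = 1000/780.3 = 1.2816; ln(1.2816) = 0.24811.
z = 7540.0 × 0.24811 = 1870.7 m.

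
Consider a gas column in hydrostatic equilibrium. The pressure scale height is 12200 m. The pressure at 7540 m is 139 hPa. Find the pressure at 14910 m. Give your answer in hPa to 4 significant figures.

Between two levels, P₂ = P₁ exp(−Δz/H) with Δz = z₂ − z₁.
Δz = 14910 − 7540.0 = 7370.0 m; Δz/H = 7370.0/12200 = 0.60410.
P₂ = 139 × exp(−0.60410) = 139 × 0.54657 = 75.973 hPa.

P ≈ 75.97 hPa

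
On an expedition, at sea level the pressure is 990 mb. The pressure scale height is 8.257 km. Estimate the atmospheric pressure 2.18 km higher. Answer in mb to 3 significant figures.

Barometric formula: P = P₀ exp(−z/H).
z/H = 2180.0/8257.0 = 0.26402; exp(−0.26402) = 0.76796.
P = 990 × 0.76796 = 760.28 mb.

P ≈ 760 mb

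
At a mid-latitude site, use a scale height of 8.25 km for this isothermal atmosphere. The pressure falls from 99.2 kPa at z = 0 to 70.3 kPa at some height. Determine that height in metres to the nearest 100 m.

z ≈ 2800 m

Invert the barometric formula: z = H ln(P₀/P).
P₀/P = 99.2/70.3 = 1.4111; ln(1.4111) = 0.34437.
z = 8250.0 × 0.34437 = 2841.1 m.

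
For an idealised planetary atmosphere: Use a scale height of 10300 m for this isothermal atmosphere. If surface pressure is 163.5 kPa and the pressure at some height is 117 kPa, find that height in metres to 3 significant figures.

Invert the barometric formula: z = H ln(P₀/P).
P₀/P = 163.5/117 = 1.3974; ln(1.3974) = 0.33461.
z = 10300 × 0.33461 = 3446.5 m.

z ≈ 3450 m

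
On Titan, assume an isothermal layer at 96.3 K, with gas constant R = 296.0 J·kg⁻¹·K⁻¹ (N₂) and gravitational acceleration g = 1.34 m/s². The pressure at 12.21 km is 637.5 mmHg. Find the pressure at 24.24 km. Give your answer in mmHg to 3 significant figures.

P ≈ 362 mmHg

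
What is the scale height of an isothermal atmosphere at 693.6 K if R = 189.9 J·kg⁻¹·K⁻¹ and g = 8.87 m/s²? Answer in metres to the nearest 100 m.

H ≈ 14800 m

The scale height of an isothermal atmosphere is H = RT/g.
H = 189.9 × 693.6 / 8.87 = 131710/8.87 = 14849 m.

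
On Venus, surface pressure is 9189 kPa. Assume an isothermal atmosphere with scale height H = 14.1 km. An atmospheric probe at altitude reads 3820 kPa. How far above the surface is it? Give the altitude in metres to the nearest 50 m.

Invert the barometric formula: z = H ln(P₀/P).
P₀/P = 9189/3820 = 2.4055; ln(2.4055) = 0.87776.
z = 14100 × 0.87776 = 12376 m.

z ≈ 12400 m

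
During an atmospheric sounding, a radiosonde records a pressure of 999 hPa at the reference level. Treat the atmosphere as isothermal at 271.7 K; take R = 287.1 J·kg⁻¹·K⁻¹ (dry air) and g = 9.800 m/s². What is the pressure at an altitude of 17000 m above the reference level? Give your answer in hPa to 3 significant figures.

Scale height: H = RT/g = 287.1 × 271.7 / 9.800 = 7959.7 m.
Barometric formula: P = P₀ exp(−z/H).
z/H = 17000/7959.7 = 2.1358; exp(−2.1358) = 0.11815.
P = 999 × 0.11815 = 118.03 hPa.

P ≈ 118 hPa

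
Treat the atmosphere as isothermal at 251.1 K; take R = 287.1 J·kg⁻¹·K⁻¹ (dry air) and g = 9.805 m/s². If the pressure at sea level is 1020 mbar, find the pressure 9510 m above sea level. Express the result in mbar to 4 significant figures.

P ≈ 279.8 mbar

Scale height: H = RT/g = 287.1 × 251.1 / 9.805 = 7352.5 m.
Barometric formula: P = P₀ exp(−z/H).
z/H = 9510.0/7352.5 = 1.2934; exp(−1.2934) = 0.27434.
P = 1020 × 0.27434 = 279.83 mbar.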